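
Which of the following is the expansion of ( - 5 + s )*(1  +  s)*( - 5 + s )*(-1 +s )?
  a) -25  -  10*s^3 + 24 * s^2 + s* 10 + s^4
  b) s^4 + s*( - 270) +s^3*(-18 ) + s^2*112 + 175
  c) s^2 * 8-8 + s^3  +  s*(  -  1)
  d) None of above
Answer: a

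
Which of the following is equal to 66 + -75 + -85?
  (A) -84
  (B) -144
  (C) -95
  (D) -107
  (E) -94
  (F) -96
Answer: E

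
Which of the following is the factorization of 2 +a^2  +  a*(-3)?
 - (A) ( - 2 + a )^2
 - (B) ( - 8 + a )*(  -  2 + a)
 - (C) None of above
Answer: C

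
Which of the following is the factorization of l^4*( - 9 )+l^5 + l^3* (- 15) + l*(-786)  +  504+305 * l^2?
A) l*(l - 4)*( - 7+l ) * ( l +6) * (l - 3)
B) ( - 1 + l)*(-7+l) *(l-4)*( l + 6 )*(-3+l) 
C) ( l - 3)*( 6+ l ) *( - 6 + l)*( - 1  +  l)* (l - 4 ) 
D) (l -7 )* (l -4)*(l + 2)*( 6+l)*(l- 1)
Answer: B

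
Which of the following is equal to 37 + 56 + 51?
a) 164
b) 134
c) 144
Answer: c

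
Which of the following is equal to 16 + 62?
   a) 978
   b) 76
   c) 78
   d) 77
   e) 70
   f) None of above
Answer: c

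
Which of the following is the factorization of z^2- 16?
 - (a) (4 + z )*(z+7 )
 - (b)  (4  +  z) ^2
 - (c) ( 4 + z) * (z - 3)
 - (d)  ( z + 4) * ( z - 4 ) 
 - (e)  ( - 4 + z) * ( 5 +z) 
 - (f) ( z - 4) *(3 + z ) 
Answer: d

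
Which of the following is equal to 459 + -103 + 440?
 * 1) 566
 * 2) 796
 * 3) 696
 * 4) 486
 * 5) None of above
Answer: 2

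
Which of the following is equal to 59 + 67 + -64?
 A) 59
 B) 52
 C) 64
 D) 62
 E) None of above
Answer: D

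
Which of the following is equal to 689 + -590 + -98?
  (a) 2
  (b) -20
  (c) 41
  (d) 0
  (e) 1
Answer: e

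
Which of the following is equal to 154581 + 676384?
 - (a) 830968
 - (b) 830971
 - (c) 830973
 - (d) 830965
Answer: d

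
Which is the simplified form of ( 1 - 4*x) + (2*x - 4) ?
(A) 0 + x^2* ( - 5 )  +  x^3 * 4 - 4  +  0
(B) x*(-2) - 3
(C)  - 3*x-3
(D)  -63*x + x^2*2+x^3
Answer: B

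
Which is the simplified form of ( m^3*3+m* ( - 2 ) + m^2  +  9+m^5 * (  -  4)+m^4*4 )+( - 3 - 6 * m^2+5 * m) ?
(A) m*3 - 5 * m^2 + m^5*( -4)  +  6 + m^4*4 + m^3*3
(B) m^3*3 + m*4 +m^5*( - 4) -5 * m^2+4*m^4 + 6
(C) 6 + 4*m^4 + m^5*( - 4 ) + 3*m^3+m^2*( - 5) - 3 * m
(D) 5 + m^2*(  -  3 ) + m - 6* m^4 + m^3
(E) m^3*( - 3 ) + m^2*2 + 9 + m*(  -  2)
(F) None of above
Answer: A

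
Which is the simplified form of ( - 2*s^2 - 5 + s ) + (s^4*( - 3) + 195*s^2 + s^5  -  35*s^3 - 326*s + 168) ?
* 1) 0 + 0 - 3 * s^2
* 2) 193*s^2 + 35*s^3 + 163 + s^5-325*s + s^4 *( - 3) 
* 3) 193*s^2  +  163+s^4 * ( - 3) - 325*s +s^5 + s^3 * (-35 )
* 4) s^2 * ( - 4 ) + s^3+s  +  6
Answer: 3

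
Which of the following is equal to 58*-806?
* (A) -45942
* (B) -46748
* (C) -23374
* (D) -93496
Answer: B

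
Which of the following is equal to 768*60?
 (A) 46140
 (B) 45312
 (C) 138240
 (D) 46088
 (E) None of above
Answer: E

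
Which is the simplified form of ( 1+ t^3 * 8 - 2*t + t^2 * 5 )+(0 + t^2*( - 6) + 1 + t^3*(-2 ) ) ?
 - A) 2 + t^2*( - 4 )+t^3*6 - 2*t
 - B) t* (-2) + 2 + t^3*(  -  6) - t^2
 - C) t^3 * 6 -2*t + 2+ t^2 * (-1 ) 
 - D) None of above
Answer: C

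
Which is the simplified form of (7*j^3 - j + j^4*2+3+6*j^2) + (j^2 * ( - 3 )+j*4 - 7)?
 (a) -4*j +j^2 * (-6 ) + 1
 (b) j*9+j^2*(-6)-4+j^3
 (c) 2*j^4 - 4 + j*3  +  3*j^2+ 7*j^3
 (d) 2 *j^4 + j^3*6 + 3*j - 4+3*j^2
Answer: c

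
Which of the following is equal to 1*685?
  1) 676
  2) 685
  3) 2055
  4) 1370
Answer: 2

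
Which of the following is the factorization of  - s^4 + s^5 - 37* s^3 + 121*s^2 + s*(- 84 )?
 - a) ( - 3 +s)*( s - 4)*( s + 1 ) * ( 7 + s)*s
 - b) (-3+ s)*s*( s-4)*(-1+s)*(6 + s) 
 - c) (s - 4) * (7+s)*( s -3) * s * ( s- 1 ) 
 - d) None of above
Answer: c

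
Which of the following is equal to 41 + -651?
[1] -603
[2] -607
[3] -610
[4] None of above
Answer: 3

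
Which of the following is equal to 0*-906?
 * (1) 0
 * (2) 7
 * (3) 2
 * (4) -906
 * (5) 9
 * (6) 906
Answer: 1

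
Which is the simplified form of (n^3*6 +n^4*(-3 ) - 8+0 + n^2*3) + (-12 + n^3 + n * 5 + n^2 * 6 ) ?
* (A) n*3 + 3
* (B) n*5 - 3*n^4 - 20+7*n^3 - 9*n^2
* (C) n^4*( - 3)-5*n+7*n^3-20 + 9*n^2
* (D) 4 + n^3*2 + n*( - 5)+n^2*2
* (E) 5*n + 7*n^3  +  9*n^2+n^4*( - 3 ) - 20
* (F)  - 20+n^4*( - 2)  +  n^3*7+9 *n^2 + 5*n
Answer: E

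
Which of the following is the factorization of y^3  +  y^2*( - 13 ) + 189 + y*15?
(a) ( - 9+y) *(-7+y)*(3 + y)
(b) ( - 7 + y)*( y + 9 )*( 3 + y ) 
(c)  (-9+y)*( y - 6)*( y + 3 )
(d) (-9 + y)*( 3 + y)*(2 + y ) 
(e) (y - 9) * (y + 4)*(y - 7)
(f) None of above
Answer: a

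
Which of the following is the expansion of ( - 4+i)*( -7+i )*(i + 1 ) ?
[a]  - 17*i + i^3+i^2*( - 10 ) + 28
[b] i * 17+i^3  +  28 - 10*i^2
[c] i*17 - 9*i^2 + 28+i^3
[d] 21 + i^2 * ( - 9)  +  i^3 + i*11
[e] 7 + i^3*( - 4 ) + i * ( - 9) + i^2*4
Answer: b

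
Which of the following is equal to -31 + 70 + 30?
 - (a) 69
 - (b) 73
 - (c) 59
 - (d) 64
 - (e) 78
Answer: a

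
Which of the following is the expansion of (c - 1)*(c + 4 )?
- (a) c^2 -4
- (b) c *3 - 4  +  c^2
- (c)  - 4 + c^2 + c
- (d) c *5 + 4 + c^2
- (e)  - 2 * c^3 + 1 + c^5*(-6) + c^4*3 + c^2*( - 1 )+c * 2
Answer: b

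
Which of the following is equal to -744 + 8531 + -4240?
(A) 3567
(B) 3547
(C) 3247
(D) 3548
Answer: B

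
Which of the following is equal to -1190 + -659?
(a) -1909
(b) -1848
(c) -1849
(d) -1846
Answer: c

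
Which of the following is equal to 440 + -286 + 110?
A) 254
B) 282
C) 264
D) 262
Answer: C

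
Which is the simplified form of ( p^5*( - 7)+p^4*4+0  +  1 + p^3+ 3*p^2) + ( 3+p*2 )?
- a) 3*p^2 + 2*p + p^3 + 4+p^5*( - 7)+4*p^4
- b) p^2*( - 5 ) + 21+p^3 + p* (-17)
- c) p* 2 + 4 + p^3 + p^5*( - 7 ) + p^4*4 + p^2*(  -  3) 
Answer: a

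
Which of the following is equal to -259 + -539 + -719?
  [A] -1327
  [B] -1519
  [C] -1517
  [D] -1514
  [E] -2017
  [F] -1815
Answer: C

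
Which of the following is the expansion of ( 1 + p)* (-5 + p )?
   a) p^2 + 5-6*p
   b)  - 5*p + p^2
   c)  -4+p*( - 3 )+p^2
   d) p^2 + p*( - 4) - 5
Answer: d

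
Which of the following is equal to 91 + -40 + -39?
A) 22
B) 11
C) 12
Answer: C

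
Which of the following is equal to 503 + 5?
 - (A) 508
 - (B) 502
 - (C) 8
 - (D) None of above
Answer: A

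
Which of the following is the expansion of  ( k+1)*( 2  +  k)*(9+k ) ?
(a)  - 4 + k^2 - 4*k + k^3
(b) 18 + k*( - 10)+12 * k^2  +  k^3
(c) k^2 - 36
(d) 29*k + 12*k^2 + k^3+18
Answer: d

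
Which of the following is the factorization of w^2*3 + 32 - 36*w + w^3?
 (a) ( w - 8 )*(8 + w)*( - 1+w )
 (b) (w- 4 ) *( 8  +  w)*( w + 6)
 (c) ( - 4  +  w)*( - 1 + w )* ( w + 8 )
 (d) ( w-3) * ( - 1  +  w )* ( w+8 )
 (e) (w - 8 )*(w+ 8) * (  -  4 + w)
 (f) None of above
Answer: c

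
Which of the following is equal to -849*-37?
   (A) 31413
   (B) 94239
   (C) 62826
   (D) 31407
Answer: A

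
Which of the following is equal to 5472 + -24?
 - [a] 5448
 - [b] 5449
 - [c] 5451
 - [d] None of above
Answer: a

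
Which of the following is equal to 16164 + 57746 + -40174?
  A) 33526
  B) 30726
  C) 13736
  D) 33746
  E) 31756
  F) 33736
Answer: F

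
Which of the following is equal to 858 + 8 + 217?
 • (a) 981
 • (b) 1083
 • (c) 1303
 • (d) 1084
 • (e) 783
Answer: b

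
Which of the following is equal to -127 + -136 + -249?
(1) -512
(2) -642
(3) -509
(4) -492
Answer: 1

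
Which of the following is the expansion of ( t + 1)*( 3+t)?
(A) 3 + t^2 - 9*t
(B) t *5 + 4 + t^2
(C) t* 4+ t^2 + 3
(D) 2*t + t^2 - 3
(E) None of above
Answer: C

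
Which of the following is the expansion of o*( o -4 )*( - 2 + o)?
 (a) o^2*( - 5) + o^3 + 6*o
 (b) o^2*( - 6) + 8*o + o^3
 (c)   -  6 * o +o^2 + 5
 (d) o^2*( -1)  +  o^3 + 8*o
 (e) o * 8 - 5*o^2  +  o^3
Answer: b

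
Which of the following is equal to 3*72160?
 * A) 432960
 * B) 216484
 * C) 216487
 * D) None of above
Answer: D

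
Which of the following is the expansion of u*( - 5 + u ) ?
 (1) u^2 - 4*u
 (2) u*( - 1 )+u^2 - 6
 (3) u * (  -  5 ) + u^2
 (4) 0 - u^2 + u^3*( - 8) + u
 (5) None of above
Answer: 3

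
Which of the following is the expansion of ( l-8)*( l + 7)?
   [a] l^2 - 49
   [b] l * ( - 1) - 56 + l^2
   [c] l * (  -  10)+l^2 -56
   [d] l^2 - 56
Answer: b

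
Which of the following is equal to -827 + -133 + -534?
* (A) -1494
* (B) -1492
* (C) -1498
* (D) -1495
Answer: A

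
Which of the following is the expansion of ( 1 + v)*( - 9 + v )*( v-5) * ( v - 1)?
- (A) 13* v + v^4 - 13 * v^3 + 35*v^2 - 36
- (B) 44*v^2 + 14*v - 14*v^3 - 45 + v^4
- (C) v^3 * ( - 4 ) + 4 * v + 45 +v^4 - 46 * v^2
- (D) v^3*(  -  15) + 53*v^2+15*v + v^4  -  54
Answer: B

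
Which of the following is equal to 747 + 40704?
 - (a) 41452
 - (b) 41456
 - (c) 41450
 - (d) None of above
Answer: d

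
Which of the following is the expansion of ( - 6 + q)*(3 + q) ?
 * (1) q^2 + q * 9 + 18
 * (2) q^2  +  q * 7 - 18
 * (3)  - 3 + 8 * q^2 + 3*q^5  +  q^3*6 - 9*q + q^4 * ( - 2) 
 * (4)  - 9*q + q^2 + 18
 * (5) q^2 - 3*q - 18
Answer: 5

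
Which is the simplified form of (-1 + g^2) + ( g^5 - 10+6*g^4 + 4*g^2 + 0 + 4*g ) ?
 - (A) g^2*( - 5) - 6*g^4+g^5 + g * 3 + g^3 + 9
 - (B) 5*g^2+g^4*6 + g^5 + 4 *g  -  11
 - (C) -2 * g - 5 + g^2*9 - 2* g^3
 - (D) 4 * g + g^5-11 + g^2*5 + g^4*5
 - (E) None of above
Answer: B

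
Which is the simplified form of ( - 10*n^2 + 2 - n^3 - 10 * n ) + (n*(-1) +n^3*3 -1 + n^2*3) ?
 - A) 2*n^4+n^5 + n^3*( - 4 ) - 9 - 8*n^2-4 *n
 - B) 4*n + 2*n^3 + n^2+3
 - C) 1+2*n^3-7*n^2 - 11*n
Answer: C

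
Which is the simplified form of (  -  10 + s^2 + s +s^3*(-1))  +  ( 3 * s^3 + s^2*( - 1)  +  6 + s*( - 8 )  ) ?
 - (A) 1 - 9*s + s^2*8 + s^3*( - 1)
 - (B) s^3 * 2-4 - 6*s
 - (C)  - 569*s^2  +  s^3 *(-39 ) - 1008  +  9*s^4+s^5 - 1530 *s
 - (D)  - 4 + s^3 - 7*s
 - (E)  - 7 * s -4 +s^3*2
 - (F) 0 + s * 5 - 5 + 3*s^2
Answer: E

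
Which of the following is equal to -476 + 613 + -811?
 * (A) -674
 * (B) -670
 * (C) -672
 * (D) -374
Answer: A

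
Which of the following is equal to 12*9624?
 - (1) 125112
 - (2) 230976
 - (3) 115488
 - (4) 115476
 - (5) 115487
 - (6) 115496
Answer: 3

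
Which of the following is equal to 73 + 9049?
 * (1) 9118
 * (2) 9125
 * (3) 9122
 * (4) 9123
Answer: 3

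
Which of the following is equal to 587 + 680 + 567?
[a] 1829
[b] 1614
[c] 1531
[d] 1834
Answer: d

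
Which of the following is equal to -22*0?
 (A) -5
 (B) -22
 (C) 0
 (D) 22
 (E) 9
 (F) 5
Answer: C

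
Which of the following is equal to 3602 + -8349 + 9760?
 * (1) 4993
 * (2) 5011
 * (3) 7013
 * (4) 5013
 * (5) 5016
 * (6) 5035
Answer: 4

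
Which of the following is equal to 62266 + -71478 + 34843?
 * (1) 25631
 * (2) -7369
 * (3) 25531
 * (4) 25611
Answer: 1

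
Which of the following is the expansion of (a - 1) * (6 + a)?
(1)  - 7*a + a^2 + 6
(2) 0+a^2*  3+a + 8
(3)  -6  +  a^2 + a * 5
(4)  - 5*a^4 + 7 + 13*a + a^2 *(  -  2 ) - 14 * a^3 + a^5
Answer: 3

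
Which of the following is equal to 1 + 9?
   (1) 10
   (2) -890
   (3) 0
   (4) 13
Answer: 1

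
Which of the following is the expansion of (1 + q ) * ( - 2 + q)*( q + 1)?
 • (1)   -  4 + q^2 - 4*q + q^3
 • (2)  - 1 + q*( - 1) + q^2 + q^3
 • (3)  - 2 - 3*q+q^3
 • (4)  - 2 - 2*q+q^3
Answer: 3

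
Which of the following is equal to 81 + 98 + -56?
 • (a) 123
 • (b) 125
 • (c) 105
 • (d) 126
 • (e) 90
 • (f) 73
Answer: a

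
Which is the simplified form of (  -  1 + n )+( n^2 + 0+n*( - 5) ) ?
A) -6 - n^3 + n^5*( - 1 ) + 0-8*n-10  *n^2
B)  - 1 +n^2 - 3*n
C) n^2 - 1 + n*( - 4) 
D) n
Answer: C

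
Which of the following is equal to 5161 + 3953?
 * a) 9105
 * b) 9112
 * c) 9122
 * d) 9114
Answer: d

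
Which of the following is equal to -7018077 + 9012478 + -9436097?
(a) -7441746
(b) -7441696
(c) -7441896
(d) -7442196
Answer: b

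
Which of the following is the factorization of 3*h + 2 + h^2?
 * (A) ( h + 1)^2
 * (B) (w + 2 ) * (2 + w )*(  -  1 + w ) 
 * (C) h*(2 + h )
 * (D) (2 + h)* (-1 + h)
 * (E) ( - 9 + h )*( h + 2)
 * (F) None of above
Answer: F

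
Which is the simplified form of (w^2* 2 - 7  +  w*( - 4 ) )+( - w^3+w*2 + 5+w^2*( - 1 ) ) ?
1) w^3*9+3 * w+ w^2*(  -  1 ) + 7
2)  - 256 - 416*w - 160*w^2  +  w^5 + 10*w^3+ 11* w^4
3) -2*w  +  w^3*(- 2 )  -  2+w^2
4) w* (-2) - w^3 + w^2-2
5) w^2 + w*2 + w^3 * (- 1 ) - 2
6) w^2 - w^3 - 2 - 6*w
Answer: 4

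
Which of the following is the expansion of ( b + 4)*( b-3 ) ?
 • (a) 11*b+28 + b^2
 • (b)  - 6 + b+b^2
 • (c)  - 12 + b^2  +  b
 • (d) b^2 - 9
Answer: c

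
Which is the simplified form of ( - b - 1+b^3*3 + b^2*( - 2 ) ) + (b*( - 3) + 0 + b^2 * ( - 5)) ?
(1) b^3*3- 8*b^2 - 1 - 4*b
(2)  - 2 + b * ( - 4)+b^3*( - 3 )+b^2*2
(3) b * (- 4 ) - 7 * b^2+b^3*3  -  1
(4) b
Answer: 3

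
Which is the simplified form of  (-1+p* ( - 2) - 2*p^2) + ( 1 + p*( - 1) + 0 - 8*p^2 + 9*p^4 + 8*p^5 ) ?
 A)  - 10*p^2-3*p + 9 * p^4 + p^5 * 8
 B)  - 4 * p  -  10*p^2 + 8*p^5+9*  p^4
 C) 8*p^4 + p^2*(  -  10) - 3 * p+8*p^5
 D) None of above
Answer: A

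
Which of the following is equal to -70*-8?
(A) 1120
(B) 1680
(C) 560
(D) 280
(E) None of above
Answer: C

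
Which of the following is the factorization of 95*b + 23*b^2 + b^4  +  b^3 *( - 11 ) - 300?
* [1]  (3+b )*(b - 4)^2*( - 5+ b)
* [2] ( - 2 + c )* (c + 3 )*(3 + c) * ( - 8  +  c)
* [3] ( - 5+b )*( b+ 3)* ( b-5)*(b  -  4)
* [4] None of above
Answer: 3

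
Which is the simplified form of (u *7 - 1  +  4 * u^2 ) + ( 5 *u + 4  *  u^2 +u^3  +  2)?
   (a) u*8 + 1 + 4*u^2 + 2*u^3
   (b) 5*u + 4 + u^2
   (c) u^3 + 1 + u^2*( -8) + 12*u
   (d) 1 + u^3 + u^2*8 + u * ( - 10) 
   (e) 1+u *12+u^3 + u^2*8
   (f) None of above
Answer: e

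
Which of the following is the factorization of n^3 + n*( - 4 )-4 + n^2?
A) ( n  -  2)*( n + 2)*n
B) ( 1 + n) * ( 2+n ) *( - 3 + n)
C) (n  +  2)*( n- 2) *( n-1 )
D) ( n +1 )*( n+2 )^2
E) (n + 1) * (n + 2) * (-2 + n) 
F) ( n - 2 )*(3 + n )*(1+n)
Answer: E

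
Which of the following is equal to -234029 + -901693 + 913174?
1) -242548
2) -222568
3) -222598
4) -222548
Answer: 4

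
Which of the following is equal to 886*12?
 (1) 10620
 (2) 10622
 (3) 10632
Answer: 3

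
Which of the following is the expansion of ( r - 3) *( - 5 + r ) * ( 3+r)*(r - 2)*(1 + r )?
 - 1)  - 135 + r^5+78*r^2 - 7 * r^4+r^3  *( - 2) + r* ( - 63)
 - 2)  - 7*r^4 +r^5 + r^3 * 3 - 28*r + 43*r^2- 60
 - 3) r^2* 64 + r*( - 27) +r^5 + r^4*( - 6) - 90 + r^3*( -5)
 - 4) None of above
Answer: 4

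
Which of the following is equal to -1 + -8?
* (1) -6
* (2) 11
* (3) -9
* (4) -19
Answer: 3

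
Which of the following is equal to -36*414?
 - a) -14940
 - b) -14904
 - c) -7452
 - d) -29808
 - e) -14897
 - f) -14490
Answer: b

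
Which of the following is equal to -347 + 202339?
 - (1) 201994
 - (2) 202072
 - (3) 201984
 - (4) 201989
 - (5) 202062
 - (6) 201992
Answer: 6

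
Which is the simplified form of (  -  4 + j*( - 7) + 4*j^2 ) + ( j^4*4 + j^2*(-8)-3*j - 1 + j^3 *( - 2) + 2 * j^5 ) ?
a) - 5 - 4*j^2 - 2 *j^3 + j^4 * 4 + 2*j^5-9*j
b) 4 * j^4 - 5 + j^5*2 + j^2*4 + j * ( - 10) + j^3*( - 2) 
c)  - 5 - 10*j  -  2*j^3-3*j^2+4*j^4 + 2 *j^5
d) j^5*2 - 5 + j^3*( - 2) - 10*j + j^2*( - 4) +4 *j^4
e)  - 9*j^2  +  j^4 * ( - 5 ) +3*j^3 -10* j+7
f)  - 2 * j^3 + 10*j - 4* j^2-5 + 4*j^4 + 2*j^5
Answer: d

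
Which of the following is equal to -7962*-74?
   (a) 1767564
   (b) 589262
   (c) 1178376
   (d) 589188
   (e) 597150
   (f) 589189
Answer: d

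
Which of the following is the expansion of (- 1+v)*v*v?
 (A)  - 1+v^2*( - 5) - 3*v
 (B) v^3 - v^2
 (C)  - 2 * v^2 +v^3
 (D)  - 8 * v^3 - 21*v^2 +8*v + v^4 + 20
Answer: B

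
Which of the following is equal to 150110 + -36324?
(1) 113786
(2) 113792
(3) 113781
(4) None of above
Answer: 1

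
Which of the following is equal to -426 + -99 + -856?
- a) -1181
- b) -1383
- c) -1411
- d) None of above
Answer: d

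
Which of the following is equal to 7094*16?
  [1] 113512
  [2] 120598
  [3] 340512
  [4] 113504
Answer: 4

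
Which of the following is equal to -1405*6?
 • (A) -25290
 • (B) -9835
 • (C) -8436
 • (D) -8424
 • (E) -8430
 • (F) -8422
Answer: E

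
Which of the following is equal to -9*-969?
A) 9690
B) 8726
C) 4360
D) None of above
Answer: D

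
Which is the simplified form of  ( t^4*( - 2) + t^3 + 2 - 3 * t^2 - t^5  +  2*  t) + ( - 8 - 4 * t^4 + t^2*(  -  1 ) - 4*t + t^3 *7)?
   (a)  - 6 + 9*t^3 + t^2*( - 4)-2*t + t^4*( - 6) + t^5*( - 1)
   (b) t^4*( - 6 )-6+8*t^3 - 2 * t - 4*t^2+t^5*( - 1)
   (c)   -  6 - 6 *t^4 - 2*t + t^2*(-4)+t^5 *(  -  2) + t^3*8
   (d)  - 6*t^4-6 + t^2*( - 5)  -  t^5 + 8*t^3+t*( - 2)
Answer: b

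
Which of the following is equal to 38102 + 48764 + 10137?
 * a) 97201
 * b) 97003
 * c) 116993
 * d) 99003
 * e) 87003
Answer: b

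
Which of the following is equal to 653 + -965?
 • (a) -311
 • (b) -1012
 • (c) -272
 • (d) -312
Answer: d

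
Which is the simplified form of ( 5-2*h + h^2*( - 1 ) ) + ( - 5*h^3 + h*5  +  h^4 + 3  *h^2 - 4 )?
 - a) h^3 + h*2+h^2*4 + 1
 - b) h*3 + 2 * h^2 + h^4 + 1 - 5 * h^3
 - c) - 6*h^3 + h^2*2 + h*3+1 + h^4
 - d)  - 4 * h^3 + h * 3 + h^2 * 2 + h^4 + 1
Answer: b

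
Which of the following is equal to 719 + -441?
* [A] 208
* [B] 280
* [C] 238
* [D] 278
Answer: D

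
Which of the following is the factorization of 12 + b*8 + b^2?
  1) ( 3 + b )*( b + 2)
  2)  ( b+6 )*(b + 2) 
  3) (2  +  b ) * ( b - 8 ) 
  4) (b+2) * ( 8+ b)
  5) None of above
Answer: 2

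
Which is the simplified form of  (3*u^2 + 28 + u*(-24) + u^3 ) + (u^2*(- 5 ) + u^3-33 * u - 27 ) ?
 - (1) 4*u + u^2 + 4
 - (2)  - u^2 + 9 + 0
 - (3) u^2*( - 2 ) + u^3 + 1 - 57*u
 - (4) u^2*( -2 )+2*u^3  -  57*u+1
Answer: 4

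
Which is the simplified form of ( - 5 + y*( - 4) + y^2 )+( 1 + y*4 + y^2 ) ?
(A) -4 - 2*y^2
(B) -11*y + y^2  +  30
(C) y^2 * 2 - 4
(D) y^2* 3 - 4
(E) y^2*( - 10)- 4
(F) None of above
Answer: C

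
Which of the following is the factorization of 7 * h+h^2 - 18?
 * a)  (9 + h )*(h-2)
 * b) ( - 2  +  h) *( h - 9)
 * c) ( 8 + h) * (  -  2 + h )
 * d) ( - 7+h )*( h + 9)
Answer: a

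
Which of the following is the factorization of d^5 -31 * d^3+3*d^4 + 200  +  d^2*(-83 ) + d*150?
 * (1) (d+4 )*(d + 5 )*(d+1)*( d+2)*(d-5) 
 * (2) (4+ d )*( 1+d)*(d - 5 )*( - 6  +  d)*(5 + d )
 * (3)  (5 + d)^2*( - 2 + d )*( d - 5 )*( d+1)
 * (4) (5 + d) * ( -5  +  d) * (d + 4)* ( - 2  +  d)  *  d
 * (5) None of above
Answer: 5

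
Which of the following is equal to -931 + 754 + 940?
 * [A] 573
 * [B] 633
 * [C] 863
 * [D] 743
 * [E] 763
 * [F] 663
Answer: E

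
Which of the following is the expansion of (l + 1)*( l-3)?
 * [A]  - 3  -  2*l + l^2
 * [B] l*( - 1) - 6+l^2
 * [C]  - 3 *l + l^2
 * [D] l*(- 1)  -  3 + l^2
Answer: A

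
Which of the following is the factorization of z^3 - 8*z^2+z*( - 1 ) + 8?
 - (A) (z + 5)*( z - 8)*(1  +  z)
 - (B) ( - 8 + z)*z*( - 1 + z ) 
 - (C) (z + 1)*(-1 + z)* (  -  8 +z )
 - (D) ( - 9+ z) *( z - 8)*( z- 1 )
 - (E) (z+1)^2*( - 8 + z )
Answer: C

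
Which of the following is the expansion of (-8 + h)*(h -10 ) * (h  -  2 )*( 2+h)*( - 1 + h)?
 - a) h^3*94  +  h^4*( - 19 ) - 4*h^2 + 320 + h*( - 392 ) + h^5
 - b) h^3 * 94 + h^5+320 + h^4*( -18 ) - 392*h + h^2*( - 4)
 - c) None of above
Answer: a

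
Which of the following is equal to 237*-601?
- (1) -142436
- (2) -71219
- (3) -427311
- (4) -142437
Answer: 4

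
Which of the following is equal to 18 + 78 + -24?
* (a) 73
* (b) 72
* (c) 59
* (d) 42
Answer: b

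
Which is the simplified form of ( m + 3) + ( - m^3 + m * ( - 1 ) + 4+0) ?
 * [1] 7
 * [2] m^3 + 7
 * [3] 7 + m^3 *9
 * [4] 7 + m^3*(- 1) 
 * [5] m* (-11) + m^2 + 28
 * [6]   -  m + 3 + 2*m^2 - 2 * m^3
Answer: 4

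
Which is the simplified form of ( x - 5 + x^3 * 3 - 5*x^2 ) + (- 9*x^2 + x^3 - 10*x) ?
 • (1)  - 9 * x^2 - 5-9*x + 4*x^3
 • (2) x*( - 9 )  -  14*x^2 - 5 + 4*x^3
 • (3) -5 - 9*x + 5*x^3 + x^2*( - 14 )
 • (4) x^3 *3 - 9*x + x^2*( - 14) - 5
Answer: 2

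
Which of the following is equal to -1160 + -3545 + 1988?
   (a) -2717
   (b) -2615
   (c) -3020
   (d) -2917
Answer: a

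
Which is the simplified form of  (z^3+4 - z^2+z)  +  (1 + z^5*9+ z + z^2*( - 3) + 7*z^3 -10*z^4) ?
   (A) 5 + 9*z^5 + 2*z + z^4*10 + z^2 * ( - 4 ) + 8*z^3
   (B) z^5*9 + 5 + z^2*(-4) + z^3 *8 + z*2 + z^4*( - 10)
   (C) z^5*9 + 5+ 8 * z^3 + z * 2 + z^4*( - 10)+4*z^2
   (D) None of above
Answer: B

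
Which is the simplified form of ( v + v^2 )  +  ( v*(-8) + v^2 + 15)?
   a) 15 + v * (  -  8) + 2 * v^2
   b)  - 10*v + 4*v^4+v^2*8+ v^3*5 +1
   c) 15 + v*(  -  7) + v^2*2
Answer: c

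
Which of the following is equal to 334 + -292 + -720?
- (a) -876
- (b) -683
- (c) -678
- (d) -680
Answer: c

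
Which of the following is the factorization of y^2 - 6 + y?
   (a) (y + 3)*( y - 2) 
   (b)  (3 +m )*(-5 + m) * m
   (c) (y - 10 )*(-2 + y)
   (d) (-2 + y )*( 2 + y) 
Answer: a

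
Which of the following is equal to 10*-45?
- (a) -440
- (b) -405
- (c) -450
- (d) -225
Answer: c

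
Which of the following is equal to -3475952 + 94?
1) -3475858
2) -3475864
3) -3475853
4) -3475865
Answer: 1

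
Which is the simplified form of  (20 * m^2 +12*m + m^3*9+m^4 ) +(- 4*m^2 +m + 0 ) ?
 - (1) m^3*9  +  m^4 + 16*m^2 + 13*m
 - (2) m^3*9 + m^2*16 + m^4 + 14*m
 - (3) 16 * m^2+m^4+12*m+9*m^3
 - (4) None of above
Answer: 1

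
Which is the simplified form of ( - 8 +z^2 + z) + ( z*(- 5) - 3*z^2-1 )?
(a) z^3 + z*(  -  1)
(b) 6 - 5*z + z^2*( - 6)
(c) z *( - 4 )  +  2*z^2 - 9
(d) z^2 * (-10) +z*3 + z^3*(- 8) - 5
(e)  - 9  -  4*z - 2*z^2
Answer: e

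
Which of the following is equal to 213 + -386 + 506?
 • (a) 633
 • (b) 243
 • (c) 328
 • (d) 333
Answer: d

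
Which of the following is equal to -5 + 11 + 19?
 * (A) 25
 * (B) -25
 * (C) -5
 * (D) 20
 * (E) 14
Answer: A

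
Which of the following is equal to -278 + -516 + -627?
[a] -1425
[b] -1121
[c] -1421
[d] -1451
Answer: c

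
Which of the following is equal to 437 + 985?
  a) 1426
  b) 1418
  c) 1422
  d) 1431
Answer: c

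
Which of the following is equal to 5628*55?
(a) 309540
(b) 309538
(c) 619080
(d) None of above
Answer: a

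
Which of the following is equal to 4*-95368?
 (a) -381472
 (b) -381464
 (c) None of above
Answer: a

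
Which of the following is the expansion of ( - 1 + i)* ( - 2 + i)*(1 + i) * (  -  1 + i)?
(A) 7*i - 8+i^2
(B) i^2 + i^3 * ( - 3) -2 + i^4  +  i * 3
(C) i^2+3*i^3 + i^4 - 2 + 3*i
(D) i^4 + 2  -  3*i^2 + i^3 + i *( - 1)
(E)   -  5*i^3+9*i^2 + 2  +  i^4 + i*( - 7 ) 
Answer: B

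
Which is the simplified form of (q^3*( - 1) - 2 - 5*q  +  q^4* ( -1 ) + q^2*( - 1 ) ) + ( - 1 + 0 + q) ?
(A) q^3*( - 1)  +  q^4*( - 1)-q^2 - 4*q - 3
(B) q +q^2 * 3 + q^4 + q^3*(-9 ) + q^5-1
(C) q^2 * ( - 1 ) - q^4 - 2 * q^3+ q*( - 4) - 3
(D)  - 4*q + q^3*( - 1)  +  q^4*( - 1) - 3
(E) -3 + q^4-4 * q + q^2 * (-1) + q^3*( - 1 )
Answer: A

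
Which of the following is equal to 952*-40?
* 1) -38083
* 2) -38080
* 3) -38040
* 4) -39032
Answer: 2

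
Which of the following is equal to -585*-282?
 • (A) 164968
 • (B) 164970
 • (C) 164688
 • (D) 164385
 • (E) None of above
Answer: B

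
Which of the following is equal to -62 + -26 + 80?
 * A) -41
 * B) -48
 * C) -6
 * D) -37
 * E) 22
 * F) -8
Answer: F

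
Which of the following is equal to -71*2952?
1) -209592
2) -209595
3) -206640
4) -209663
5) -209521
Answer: 1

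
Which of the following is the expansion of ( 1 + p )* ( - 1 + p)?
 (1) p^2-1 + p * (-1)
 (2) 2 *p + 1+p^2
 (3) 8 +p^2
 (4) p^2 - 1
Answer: 4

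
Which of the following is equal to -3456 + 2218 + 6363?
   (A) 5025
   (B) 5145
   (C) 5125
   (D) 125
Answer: C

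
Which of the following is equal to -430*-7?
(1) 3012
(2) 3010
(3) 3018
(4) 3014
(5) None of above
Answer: 2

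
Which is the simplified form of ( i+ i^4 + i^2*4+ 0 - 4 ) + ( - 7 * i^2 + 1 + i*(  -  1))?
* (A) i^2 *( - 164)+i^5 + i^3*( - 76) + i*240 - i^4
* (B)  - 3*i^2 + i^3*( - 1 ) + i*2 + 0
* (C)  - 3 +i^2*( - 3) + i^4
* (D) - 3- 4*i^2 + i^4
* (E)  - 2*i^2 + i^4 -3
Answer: C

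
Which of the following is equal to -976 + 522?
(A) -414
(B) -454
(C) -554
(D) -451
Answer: B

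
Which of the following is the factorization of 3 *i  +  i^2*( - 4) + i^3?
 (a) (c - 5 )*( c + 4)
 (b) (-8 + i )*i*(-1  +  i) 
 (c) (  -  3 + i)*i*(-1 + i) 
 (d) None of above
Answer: c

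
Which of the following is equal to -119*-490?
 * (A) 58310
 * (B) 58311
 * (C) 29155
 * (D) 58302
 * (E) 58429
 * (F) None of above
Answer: A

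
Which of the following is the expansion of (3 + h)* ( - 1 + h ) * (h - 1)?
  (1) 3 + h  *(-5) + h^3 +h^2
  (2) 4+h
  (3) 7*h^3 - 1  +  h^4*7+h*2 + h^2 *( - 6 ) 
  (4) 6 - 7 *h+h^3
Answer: 1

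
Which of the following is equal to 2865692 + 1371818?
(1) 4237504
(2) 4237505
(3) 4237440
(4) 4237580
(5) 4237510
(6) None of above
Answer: 5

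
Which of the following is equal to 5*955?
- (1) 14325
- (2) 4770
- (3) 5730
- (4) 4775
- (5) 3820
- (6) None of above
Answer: 4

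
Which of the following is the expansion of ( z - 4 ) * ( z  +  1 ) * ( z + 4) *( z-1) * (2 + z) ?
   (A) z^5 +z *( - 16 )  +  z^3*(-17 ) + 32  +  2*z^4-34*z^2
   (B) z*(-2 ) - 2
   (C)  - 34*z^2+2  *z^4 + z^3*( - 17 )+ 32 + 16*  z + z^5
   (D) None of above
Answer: C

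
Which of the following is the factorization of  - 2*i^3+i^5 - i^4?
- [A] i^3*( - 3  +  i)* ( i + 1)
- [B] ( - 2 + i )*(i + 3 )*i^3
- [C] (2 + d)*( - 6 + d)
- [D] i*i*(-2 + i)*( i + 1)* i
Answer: D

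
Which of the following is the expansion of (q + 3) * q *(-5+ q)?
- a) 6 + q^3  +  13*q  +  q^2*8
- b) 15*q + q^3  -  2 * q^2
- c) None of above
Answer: c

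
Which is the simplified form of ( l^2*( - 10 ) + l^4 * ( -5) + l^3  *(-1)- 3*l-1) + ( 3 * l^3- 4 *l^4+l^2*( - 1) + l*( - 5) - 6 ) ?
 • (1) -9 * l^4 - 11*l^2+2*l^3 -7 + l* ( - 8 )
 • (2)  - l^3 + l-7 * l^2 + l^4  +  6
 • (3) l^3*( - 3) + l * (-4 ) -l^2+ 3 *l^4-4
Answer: 1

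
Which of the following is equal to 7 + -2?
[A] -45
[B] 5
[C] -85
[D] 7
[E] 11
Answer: B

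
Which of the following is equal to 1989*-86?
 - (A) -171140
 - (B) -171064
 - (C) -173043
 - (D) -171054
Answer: D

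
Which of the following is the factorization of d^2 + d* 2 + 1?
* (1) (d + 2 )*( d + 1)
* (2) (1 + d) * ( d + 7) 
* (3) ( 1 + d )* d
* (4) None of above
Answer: 4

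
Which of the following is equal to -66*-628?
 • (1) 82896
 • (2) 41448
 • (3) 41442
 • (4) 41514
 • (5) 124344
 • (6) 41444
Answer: 2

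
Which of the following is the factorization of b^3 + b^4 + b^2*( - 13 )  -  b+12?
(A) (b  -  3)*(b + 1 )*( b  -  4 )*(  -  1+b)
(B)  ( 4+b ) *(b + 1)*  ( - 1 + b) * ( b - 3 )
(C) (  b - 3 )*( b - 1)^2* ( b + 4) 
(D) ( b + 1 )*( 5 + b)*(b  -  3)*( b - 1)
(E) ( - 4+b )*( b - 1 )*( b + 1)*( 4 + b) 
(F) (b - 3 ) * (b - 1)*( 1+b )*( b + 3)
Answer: B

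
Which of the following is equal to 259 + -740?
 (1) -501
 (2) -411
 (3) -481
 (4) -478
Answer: 3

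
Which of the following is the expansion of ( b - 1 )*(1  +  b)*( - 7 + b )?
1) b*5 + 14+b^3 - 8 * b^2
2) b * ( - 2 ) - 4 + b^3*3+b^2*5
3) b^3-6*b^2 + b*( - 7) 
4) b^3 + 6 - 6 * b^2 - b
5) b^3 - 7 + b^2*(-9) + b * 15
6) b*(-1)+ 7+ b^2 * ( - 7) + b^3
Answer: 6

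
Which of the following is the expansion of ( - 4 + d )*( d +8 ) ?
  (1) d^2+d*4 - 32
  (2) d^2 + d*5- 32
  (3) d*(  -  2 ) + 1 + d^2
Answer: 1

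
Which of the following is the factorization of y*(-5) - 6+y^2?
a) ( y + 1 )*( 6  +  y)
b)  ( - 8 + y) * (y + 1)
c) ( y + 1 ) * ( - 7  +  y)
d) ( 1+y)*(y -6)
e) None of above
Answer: d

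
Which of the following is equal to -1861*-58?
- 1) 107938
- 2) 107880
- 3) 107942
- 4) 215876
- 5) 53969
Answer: 1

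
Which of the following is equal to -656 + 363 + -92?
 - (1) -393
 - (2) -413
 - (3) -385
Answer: 3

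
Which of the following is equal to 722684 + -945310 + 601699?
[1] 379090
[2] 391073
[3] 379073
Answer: 3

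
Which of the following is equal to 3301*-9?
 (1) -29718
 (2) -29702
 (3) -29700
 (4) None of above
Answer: 4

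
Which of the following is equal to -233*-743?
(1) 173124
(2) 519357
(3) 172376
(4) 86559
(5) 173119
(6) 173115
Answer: 5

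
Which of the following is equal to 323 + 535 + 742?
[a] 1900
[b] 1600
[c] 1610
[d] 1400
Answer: b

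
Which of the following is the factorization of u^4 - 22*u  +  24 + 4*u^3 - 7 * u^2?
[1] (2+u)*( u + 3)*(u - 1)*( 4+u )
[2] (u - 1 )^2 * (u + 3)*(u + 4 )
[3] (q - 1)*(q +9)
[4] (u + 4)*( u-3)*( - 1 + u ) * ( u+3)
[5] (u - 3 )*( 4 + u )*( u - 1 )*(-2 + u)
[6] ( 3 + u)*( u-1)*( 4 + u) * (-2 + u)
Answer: 6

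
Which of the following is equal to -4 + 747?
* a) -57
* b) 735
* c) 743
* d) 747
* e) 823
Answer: c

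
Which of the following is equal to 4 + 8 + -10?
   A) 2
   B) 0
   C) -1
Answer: A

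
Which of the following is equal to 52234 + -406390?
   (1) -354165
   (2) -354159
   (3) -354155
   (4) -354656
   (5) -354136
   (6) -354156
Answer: 6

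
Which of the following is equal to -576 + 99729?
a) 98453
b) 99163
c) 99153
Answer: c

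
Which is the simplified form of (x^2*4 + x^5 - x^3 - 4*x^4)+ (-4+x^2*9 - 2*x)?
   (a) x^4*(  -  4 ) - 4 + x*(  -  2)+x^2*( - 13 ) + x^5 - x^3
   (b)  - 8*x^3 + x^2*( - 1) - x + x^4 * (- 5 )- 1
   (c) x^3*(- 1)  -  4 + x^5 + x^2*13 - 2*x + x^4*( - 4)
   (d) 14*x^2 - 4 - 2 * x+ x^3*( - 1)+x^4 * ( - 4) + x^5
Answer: c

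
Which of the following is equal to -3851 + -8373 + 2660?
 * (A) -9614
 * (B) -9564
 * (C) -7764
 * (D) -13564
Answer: B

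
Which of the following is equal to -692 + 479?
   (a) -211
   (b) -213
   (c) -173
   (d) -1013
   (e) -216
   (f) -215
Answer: b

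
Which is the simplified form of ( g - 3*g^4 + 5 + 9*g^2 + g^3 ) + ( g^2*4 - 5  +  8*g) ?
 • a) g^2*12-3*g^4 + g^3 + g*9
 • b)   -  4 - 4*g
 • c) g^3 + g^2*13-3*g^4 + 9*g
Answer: c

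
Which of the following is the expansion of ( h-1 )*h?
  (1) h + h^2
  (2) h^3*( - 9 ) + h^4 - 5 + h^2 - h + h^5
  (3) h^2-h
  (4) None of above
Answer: 3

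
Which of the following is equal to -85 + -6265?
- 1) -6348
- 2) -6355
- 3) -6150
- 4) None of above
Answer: 4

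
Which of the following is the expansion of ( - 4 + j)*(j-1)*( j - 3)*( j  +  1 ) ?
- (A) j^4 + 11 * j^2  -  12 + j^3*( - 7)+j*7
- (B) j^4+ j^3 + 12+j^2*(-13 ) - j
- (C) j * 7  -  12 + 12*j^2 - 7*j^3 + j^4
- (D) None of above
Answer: A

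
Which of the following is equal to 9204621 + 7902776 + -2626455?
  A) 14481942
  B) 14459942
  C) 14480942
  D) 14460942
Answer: C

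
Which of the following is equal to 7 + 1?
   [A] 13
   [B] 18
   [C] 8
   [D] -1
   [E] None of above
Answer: C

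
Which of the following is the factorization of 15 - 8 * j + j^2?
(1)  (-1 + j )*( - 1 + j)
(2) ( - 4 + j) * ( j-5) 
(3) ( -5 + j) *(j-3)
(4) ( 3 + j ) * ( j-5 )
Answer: 3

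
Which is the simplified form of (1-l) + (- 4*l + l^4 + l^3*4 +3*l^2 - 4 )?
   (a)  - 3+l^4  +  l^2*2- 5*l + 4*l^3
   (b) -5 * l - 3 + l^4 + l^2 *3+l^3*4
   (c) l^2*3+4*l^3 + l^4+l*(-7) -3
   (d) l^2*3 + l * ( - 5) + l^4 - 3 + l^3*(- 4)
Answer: b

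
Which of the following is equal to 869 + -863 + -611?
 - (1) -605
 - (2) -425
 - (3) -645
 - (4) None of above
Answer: 1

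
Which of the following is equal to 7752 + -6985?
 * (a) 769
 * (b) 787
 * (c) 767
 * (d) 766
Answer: c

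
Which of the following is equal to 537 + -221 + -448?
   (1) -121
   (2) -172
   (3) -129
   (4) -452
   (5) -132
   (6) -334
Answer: 5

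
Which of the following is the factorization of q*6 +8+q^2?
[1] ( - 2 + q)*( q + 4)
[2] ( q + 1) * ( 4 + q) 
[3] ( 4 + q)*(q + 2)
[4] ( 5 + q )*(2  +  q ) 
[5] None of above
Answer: 3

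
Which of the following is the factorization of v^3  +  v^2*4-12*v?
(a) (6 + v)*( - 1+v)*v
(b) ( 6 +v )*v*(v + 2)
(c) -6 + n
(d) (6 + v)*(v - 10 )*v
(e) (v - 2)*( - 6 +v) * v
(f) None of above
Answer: f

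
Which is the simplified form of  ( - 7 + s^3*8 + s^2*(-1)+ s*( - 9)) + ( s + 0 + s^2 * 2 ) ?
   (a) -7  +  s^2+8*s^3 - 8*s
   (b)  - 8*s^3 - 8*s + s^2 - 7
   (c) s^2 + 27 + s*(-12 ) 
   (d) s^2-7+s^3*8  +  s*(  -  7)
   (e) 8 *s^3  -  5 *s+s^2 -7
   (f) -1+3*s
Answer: a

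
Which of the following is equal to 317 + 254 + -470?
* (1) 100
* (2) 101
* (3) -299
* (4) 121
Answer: 2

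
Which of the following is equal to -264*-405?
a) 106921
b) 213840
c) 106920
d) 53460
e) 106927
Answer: c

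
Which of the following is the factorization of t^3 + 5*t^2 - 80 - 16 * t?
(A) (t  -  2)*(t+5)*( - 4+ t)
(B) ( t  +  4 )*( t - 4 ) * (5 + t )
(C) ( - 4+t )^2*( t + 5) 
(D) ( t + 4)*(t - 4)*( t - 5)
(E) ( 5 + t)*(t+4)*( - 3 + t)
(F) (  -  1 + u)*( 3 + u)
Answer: B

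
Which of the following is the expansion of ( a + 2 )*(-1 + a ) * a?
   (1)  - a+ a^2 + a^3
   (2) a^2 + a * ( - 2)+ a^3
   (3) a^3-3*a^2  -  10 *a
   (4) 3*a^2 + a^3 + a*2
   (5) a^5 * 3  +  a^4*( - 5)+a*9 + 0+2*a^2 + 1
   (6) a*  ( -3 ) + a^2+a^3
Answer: 2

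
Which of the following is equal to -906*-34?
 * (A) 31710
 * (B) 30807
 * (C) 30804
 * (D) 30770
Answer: C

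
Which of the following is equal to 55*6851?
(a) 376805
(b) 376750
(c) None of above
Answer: a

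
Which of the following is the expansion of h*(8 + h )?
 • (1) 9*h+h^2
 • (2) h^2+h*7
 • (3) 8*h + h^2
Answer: 3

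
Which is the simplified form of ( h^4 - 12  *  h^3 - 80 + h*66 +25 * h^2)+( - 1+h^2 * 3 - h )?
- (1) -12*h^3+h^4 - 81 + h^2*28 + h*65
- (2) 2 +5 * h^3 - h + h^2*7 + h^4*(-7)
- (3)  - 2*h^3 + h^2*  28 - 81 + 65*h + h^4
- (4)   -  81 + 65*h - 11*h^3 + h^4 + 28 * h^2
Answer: 1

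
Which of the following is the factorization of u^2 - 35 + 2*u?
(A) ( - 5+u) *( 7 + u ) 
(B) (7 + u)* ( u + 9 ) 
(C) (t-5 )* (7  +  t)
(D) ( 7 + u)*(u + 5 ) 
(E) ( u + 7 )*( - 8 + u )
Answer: A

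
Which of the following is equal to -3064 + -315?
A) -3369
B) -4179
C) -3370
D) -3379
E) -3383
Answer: D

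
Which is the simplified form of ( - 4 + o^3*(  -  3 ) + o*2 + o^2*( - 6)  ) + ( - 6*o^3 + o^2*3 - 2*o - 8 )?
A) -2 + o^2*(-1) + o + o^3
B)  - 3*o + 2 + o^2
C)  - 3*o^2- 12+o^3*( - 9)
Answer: C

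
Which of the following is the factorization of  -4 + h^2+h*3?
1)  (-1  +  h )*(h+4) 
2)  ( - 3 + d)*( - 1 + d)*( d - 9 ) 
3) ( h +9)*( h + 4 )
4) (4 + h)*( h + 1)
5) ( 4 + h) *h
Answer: 1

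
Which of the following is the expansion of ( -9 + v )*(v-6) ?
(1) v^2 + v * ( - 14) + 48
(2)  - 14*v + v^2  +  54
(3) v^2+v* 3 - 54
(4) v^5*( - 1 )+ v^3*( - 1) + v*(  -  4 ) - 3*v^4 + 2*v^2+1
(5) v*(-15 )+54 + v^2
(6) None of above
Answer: 5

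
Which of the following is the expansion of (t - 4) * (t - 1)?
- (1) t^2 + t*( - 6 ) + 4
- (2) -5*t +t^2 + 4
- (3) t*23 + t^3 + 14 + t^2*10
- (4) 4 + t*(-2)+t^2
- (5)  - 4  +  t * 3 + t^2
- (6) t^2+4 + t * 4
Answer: 2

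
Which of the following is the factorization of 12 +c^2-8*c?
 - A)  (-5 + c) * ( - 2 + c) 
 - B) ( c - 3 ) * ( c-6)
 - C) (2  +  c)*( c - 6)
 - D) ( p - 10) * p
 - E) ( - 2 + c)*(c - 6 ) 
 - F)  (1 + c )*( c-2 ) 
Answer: E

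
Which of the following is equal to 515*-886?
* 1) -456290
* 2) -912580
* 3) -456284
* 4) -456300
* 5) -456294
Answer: 1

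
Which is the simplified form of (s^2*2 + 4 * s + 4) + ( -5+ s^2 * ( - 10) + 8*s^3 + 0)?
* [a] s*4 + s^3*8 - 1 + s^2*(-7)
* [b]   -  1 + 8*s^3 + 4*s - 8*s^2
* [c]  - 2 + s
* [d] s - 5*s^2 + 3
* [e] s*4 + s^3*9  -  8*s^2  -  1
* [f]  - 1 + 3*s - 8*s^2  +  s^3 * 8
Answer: b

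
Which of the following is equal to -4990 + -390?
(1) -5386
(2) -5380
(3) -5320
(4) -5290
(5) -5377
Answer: 2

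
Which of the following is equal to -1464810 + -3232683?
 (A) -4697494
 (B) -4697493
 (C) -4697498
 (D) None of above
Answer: B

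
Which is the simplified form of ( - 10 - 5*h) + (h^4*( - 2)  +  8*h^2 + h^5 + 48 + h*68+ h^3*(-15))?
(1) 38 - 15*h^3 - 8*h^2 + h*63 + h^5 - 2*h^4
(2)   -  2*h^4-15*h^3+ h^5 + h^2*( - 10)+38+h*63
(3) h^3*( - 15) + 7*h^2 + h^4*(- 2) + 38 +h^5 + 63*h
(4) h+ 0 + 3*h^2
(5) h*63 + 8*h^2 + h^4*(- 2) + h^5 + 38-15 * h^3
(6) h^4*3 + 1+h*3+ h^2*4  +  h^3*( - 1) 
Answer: 5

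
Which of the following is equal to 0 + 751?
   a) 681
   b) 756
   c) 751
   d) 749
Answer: c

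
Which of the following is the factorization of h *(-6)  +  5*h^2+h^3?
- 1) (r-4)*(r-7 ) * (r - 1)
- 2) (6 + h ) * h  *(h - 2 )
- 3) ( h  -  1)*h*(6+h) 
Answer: 3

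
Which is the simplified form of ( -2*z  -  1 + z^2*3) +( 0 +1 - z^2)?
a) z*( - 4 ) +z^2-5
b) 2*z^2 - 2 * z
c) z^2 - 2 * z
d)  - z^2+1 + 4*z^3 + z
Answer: b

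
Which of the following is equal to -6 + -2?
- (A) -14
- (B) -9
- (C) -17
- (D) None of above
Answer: D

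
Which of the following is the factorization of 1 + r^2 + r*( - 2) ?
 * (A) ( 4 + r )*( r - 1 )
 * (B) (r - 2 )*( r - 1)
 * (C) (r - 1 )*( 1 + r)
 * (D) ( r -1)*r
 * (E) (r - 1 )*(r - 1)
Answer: E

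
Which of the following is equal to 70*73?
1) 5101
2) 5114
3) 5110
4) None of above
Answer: 3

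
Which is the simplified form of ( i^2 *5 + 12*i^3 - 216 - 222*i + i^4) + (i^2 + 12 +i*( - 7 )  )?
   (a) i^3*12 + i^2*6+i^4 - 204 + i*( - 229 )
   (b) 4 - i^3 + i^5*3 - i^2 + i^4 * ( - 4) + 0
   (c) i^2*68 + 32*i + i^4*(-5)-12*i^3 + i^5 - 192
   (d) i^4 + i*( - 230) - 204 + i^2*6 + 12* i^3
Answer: a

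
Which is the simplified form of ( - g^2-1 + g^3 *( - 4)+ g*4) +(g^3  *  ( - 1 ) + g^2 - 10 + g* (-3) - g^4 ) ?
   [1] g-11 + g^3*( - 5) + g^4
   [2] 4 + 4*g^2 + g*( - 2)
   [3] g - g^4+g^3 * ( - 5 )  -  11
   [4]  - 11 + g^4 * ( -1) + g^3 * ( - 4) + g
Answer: 3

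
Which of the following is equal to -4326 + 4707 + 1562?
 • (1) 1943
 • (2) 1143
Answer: 1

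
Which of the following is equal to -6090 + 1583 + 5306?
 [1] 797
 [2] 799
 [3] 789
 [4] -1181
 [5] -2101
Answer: 2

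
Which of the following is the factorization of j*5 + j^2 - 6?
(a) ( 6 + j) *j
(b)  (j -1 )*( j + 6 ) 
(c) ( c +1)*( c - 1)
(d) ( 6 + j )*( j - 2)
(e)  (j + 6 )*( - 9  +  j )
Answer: b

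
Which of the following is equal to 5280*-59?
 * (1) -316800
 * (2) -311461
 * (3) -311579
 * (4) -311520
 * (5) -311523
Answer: 4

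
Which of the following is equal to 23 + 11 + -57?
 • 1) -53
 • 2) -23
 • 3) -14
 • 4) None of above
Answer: 2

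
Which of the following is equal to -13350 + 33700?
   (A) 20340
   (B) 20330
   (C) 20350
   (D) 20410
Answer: C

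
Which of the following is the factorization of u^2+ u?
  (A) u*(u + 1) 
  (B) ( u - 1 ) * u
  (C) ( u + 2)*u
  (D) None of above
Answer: A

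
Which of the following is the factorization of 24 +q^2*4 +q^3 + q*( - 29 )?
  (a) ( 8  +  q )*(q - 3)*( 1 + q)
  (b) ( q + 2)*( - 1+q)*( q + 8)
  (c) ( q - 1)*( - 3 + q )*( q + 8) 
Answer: c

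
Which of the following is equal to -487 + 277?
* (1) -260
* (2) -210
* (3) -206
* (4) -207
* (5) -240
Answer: 2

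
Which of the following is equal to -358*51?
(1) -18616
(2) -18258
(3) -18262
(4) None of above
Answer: 2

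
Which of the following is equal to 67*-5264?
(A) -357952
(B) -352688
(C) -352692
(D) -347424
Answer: B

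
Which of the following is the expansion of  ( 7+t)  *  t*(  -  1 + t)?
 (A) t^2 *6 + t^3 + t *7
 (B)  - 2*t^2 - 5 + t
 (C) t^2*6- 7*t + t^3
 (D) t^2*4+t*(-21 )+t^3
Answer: C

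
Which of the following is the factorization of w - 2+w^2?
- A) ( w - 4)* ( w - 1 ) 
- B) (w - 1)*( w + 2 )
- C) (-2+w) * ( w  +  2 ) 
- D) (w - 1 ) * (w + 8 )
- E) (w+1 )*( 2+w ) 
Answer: B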